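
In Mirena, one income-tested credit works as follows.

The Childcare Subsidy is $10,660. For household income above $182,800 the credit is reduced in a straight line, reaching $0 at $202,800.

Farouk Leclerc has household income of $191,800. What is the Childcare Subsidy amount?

Childcare Subsidy: $191,800 is $9,000 into a $20,000 phase-out range, leaving 11,000/20,000 of the credit: $10,660 × 11,000/20,000 = $5,863.

$5,863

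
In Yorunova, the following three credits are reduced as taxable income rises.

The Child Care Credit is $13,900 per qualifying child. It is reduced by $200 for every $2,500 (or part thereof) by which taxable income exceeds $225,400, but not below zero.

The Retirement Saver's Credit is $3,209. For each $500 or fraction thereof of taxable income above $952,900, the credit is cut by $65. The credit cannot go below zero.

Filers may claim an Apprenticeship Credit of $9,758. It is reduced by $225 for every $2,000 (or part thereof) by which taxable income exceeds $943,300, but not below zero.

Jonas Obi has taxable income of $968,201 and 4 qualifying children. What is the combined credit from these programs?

$8,027

Child Care Credit: base = 4 × $13,900 = $55,600. income exceeds $225,400 by $742,801 → 298 increments × $200 = $59,600 ≥ base, so the credit is $0.
Retirement Saver's Credit: income exceeds $952,900 by $15,301, which is 31 full-or-partial $500 increments; reduction = 31 × $65 = $2,015, leaving $1,194.
Apprenticeship Credit: income exceeds $943,300 by $24,901, which is 13 full-or-partial $2,000 increments; reduction = 13 × $225 = $2,925, leaving $6,833.
Total: $0 + $1,194 + $6,833 = $8,027.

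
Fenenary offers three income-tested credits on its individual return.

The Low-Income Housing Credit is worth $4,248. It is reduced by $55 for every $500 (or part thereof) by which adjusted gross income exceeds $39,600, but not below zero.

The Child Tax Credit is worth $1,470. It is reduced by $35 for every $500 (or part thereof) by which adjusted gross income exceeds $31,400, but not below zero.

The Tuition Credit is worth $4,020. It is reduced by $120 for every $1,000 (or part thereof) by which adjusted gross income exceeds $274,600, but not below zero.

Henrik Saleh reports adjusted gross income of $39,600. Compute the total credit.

Low-Income Housing Credit: $39,600 is at or below the $39,600 threshold, so the full $4,248 applies.
Child Tax Credit: income exceeds $31,400 by $8,200, which is 17 full-or-partial $500 increments; reduction = 17 × $35 = $595, leaving $875.
Tuition Credit: $39,600 is at or below the $274,600 threshold, so the full $4,020 applies.
Total: $4,248 + $875 + $4,020 = $9,143.

$9,143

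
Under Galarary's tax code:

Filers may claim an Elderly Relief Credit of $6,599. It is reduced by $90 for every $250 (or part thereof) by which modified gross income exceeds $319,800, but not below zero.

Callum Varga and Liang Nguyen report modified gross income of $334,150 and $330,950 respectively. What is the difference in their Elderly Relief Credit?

$1,170

Callum ($334,150): Elderly Relief Credit: income exceeds $319,800 by $14,350, which is 58 full-or-partial $250 increments; reduction = 58 × $90 = $5,220, leaving $1,379.
Liang ($330,950): Elderly Relief Credit: income exceeds $319,800 by $11,150, which is 45 full-or-partial $250 increments; reduction = 45 × $90 = $4,050, leaving $2,549.
Difference: |$1,379 − $2,549| = $1,170.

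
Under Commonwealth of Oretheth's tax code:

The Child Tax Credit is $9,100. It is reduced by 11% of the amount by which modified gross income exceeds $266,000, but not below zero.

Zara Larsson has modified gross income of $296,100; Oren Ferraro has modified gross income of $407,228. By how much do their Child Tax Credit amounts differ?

Zara ($296,100): Child Tax Credit: 11% of the $30,100 excess over $266,000 is $3,311; credit = $9,100 − $3,311 = $5,789.
Oren ($407,228): Child Tax Credit: 11% of the $141,228 excess over $266,000 is $15,535.08 ≥ base, so the credit is $0.
Difference: |$5,789 − $0| = $5,789.

$5,789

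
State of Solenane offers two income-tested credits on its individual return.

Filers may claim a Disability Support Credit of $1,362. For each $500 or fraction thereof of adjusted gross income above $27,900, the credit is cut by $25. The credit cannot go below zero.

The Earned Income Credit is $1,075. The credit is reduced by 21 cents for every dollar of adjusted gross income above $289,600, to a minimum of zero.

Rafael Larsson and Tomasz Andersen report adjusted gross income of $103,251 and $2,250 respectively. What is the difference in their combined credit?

Rafael ($103,251): Disability Support Credit: income exceeds $27,900 by $75,351 → 151 increments × $25 = $3,775 ≥ base, so the credit is $0. Earned Income Credit: $103,251 is at or below the $289,600 threshold, so the full $1,075 applies. total $0 + $1,075 = $1,075
Tomasz ($2,250): Disability Support Credit: $2,250 is at or below the $27,900 threshold, so the full $1,362 applies. Earned Income Credit: $2,250 is at or below the $289,600 threshold, so the full $1,075 applies. total $1,362 + $1,075 = $2,437
Difference: |$1,075 − $2,437| = $1,362.

$1,362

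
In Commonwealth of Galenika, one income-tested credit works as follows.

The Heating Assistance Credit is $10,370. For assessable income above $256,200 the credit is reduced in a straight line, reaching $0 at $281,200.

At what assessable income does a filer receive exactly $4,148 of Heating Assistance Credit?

$271,200

$4,148 is 4,148/10,370 of the full $10,370, so 6,222/10,370 of the $25,000 range has been used: income = $256,200 + $25,000 × 6,222/10,370 = $271,200.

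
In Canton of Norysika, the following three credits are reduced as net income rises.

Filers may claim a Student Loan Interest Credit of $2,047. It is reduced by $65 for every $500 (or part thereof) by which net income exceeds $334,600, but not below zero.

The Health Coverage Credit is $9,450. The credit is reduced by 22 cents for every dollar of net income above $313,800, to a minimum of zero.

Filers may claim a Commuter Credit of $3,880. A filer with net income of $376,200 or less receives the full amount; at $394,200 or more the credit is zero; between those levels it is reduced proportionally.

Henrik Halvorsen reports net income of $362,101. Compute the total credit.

$3,880

Student Loan Interest Credit: income exceeds $334,600 by $27,501 → 56 increments × $65 = $3,640 ≥ base, so the credit is $0.
Health Coverage Credit: 22% of the $48,301 excess over $313,800 is $10,626.22 ≥ base, so the credit is $0.
Commuter Credit: $362,101 is at or below the $376,200 threshold, so the full $3,880 applies.
Total: $0 + $0 + $3,880 = $3,880.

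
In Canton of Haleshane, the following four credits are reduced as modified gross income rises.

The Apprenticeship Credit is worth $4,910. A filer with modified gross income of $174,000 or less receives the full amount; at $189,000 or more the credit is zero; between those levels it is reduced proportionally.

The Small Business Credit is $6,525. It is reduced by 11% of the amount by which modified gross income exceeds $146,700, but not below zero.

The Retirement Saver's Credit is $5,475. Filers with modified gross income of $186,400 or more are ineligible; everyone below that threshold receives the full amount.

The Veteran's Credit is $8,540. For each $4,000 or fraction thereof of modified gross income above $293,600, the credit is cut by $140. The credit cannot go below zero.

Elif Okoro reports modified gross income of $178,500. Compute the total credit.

$20,479

Apprenticeship Credit: $178,500 is $4,500 into a $15,000 phase-out range, leaving 10,500/15,000 of the credit: $4,910 × 10,500/15,000 = $3,437.
Small Business Credit: 11% of the $31,800 excess over $146,700 is $3,498; credit = $6,525 − $3,498 = $3,027.
Retirement Saver's Credit: $178,500 is below the $186,400 cutoff, so the full $5,475 applies.
Veteran's Credit: $178,500 is at or below the $293,600 threshold, so the full $8,540 applies.
Total: $3,437 + $3,027 + $5,475 + $8,540 = $20,479.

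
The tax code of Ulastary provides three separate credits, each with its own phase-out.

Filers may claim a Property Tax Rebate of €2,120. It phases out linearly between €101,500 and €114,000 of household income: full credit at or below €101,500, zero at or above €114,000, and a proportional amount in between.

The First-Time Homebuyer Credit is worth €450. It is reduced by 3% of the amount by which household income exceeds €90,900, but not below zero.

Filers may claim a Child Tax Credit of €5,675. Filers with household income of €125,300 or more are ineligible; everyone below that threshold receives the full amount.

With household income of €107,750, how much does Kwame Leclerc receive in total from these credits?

Property Tax Rebate: €107,750 is €6,250 into a €12,500 phase-out range, leaving 6,250/12,500 of the credit: €2,120 × 6,250/12,500 = €1,060.
First-Time Homebuyer Credit: 3% of the €16,850 excess over €90,900 is €505.50 ≥ base, so the credit is €0.
Child Tax Credit: €107,750 is below the €125,300 cutoff, so the full €5,675 applies.
Total: €1,060 + €0 + €5,675 = €6,735.

€6,735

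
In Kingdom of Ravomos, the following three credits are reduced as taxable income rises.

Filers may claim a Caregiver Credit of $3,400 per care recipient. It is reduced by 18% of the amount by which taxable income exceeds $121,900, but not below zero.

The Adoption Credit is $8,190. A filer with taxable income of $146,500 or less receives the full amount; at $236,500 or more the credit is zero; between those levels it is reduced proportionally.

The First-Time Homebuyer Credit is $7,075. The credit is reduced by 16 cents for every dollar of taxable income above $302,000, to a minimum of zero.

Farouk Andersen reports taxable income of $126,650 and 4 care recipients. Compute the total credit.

Caregiver Credit: base = 4 × $3,400 = $13,600. 18% of the $4,750 excess over $121,900 is $855; credit = $13,600 − $855 = $12,745.
Adoption Credit: $126,650 is at or below the $146,500 threshold, so the full $8,190 applies.
First-Time Homebuyer Credit: $126,650 is at or below the $302,000 threshold, so the full $7,075 applies.
Total: $12,745 + $8,190 + $7,075 = $28,010.

$28,010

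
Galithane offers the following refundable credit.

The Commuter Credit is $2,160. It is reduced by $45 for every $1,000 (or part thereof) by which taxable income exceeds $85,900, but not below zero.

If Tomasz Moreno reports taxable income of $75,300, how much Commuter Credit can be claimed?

$2,160

Commuter Credit: $75,300 is at or below the $85,900 threshold, so the full $2,160 applies.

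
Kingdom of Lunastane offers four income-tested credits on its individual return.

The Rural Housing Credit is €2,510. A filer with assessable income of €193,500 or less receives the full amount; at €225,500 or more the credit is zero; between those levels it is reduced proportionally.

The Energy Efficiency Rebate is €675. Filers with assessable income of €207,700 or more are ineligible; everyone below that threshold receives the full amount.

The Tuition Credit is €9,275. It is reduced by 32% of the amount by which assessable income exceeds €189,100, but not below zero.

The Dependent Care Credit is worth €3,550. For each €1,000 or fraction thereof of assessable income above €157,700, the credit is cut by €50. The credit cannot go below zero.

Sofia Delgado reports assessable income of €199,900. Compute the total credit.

Rural Housing Credit: €199,900 is €6,400 into a €32,000 phase-out range, leaving 25,600/32,000 of the credit: €2,510 × 25,600/32,000 = €2,008.
Energy Efficiency Rebate: €199,900 is below the €207,700 cutoff, so the full €675 applies.
Tuition Credit: 32% of the €10,800 excess over €189,100 is €3,456; credit = €9,275 − €3,456 = €5,819.
Dependent Care Credit: income exceeds €157,700 by €42,200, which is 43 full-or-partial €1,000 increments; reduction = 43 × €50 = €2,150, leaving €1,400.
Total: €2,008 + €675 + €5,819 + €1,400 = €9,902.

€9,902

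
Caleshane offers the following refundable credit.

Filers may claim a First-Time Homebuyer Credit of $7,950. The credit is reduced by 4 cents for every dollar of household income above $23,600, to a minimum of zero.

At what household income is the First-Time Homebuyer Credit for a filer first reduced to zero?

$222,350

The credit falls by 4% of each dollar above $23,600, so it reaches zero when the excess is $7,950 / 4% = $198,750: income = $23,600 + $198,750 = $222,350.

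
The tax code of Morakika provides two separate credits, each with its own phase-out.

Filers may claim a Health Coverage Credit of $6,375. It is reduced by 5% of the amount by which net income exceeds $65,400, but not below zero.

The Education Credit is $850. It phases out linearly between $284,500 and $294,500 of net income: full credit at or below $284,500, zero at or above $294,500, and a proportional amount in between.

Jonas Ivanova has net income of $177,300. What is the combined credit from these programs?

$1,630

Health Coverage Credit: 5% of the $111,900 excess over $65,400 is $5,595; credit = $6,375 − $5,595 = $780.
Education Credit: $177,300 is at or below the $284,500 threshold, so the full $850 applies.
Total: $780 + $850 = $1,630.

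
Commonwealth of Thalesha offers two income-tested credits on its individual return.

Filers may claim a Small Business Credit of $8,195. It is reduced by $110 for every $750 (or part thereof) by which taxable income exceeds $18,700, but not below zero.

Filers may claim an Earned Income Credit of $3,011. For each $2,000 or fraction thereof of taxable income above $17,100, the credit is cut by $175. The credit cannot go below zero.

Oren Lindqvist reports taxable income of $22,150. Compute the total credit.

$10,131

Small Business Credit: income exceeds $18,700 by $3,450, which is 5 full-or-partial $750 increments; reduction = 5 × $110 = $550, leaving $7,645.
Earned Income Credit: income exceeds $17,100 by $5,050, which is 3 full-or-partial $2,000 increments; reduction = 3 × $175 = $525, leaving $2,486.
Total: $7,645 + $2,486 = $10,131.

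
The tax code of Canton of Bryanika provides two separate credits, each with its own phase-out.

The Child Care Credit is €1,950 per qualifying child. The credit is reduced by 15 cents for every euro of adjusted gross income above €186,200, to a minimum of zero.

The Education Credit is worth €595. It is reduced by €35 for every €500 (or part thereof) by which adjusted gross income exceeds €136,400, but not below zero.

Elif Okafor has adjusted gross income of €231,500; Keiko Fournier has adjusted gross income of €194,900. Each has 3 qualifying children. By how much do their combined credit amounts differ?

€4,545

Elif (€231,500): Child Care Credit: base = 3 × €1,950 = €5,850. 15% of the €45,300 excess over €186,200 is €6,795 ≥ base, so the credit is €0. Education Credit: income exceeds €136,400 by €95,100 → 191 increments × €35 = €6,685 ≥ base, so the credit is €0. total €0 + €0 = €0
Keiko (€194,900): Child Care Credit: base = 3 × €1,950 = €5,850. 15% of the €8,700 excess over €186,200 is €1,305; credit = €5,850 − €1,305 = €4,545. Education Credit: income exceeds €136,400 by €58,500 → 117 increments × €35 = €4,095 ≥ base, so the credit is €0. total €4,545 + €0 = €4,545
Difference: |€0 − €4,545| = €4,545.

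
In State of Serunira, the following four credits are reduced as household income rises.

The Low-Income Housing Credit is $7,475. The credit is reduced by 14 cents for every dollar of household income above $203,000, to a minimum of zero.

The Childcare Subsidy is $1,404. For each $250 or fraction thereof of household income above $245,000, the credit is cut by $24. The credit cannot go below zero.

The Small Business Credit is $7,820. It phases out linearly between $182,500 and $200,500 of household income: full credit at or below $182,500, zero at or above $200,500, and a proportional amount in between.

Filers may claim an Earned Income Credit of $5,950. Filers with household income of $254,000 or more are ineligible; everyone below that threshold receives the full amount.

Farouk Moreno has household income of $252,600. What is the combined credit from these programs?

$7,141

Low-Income Housing Credit: 14% of the $49,600 excess over $203,000 is $6,944; credit = $7,475 − $6,944 = $531.
Childcare Subsidy: income exceeds $245,000 by $7,600, which is 31 full-or-partial $250 increments; reduction = 31 × $24 = $744, leaving $660.
Small Business Credit: $252,600 is at or above $200,500, so the credit is $0.
Earned Income Credit: $252,600 is below the $254,000 cutoff, so the full $5,950 applies.
Total: $531 + $660 + $0 + $5,950 = $7,141.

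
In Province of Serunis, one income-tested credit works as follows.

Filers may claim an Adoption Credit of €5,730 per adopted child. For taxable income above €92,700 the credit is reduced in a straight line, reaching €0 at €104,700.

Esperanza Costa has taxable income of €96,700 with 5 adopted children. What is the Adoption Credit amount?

Adoption Credit: base = 5 × €5,730 = €28,650. €96,700 is €4,000 into a €12,000 phase-out range, leaving 8,000/12,000 of the credit: €28,650 × 8,000/12,000 = €19,100.

€19,100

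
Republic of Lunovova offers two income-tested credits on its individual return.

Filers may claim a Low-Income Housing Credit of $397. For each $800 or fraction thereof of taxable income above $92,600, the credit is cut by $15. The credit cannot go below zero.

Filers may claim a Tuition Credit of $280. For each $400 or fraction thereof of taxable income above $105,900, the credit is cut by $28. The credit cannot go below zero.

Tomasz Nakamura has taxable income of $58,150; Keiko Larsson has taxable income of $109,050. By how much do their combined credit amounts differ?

$539

Tomasz ($58,150): Low-Income Housing Credit: $58,150 is at or below the $92,600 threshold, so the full $397 applies. Tuition Credit: $58,150 is at or below the $105,900 threshold, so the full $280 applies. total $397 + $280 = $677
Keiko ($109,050): Low-Income Housing Credit: income exceeds $92,600 by $16,450, which is 21 full-or-partial $800 increments; reduction = 21 × $15 = $315, leaving $82. Tuition Credit: income exceeds $105,900 by $3,150, which is 8 full-or-partial $400 increments; reduction = 8 × $28 = $224, leaving $56. total $82 + $56 = $138
Difference: |$677 − $138| = $539.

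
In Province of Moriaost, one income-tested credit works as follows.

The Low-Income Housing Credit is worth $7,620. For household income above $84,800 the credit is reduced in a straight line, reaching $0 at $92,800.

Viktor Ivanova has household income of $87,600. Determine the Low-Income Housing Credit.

Low-Income Housing Credit: $87,600 is $2,800 into a $8,000 phase-out range, leaving 5,200/8,000 of the credit: $7,620 × 5,200/8,000 = $4,953.

$4,953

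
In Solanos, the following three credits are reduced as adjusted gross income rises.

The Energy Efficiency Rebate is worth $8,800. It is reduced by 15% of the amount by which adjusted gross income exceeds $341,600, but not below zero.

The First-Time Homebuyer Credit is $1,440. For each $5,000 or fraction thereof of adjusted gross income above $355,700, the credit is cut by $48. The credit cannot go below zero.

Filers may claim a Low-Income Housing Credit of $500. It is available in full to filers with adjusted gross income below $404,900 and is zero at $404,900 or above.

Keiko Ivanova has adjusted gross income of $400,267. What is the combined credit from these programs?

Energy Efficiency Rebate: 15% of the $58,667 excess over $341,600 is $8,800.05 ≥ base, so the credit is $0.
First-Time Homebuyer Credit: income exceeds $355,700 by $44,567, which is 9 full-or-partial $5,000 increments; reduction = 9 × $48 = $432, leaving $1,008.
Low-Income Housing Credit: $400,267 is below the $404,900 cutoff, so the full $500 applies.
Total: $0 + $1,008 + $500 = $1,508.

$1,508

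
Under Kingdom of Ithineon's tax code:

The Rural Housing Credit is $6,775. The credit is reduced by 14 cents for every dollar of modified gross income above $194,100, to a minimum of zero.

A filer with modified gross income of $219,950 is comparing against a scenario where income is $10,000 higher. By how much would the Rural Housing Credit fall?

At $219,950 — 14% of the $25,850 excess over $194,100 is $3,619; credit = $6,775 − $3,619 = $3,156.
At $229,950 — 14% of the $35,850 excess over $194,100 is $5,019; credit = $6,775 − $5,019 = $1,756.
Lost: $3,156 − $1,756 = $1,400.

$1,400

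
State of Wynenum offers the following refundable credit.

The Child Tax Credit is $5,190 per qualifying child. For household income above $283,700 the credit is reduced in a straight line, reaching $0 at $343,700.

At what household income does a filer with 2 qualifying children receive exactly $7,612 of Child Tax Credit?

$299,700

Full credit = 2 × $5,190 = $10,380.
$7,612 is 7,612/10,380 of the full $10,380, so 2,768/10,380 of the $60,000 range has been used: income = $283,700 + $60,000 × 2,768/10,380 = $299,700.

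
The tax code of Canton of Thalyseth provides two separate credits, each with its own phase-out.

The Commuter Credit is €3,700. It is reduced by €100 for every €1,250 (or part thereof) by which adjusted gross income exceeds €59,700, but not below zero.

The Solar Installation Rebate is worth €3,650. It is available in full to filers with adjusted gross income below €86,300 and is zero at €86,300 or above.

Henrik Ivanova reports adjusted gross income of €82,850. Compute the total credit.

Commuter Credit: income exceeds €59,700 by €23,150, which is 19 full-or-partial €1,250 increments; reduction = 19 × €100 = €1,900, leaving €1,800.
Solar Installation Rebate: €82,850 is below the €86,300 cutoff, so the full €3,650 applies.
Total: €1,800 + €3,650 = €5,450.

€5,450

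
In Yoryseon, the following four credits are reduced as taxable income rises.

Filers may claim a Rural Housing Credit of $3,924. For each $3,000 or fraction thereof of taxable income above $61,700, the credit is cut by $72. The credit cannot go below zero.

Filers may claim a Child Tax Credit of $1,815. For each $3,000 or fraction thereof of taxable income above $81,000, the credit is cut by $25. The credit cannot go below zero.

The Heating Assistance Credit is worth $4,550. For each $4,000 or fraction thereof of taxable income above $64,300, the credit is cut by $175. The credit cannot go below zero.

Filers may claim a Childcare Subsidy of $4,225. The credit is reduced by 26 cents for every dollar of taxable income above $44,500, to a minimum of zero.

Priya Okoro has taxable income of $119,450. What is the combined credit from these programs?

Rural Housing Credit: income exceeds $61,700 by $57,750, which is 20 full-or-partial $3,000 increments; reduction = 20 × $72 = $1,440, leaving $2,484.
Child Tax Credit: income exceeds $81,000 by $38,450, which is 13 full-or-partial $3,000 increments; reduction = 13 × $25 = $325, leaving $1,490.
Heating Assistance Credit: income exceeds $64,300 by $55,150, which is 14 full-or-partial $4,000 increments; reduction = 14 × $175 = $2,450, leaving $2,100.
Childcare Subsidy: 26% of the $74,950 excess over $44,500 is $19,487 ≥ base, so the credit is $0.
Total: $2,484 + $1,490 + $2,100 + $0 = $6,074.

$6,074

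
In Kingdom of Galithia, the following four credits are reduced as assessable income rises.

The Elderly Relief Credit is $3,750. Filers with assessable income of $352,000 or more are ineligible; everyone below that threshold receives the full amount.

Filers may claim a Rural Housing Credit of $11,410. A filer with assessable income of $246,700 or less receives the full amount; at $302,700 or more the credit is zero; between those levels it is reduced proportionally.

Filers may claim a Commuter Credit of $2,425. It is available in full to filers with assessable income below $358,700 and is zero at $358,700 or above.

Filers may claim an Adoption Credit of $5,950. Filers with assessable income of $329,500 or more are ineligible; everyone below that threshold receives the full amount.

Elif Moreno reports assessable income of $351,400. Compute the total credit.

$6,175

Elderly Relief Credit: $351,400 is below the $352,000 cutoff, so the full $3,750 applies.
Rural Housing Credit: $351,400 is at or above $302,700, so the credit is $0.
Commuter Credit: $351,400 is below the $358,700 cutoff, so the full $2,425 applies.
Adoption Credit: $351,400 meets or exceeds the $329,500 cutoff, so the credit is $0.
Total: $3,750 + $0 + $2,425 + $0 = $6,175.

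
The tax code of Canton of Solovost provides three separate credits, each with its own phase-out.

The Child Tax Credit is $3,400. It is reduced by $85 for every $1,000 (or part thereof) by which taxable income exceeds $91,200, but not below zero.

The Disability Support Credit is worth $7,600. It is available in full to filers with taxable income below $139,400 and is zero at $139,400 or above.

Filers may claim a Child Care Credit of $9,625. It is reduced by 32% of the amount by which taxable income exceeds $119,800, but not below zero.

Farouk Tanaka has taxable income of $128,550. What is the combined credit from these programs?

Child Tax Credit: income exceeds $91,200 by $37,350, which is 38 full-or-partial $1,000 increments; reduction = 38 × $85 = $3,230, leaving $170.
Disability Support Credit: $128,550 is below the $139,400 cutoff, so the full $7,600 applies.
Child Care Credit: 32% of the $8,750 excess over $119,800 is $2,800; credit = $9,625 − $2,800 = $6,825.
Total: $170 + $7,600 + $6,825 = $14,595.

$14,595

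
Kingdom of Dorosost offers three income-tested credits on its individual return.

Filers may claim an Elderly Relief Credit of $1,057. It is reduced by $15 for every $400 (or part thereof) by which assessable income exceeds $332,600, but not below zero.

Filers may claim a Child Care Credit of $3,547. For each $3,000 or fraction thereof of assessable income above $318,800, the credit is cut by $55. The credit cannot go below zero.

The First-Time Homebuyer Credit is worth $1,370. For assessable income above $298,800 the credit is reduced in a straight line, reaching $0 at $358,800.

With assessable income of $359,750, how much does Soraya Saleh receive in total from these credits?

Elderly Relief Credit: income exceeds $332,600 by $27,150, which is 68 full-or-partial $400 increments; reduction = 68 × $15 = $1,020, leaving $37.
Child Care Credit: income exceeds $318,800 by $40,950, which is 14 full-or-partial $3,000 increments; reduction = 14 × $55 = $770, leaving $2,777.
First-Time Homebuyer Credit: $359,750 is at or above $358,800, so the credit is $0.
Total: $37 + $2,777 + $0 = $2,814.

$2,814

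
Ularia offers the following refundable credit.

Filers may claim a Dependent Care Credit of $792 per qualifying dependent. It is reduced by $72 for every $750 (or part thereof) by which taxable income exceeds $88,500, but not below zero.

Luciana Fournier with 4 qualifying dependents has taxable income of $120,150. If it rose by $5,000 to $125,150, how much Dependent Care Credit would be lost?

$72

At $120,150 — base = 4 × $792 = $3,168. income exceeds $88,500 by $31,650, which is 43 full-or-partial $750 increments; reduction = 43 × $72 = $3,096, leaving $72.
At $125,150 — base = 4 × $792 = $3,168. income exceeds $88,500 by $36,650 → 49 increments × $72 = $3,528 ≥ base, so the credit is $0.
Lost: $72 − $0 = $72.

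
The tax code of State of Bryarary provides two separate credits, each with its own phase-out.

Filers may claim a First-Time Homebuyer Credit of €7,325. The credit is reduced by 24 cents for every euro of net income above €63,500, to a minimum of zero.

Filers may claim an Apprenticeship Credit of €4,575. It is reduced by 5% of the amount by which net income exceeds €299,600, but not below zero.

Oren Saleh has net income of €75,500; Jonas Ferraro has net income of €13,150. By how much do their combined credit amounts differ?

Oren (€75,500): First-Time Homebuyer Credit: 24% of the €12,000 excess over €63,500 is €2,880; credit = €7,325 − €2,880 = €4,445. Apprenticeship Credit: €75,500 is at or below the €299,600 threshold, so the full €4,575 applies. total €4,445 + €4,575 = €9,020
Jonas (€13,150): First-Time Homebuyer Credit: €13,150 is at or below the €63,500 threshold, so the full €7,325 applies. Apprenticeship Credit: €13,150 is at or below the €299,600 threshold, so the full €4,575 applies. total €7,325 + €4,575 = €11,900
Difference: |€9,020 − €11,900| = €2,880.

€2,880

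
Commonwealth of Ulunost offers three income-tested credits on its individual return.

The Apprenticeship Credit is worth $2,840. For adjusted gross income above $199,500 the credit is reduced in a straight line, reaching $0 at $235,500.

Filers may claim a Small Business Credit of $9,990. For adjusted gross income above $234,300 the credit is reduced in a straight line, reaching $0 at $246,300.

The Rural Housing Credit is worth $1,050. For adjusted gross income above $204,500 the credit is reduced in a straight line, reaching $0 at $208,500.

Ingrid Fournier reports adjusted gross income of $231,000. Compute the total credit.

Apprenticeship Credit: $231,000 is $31,500 into a $36,000 phase-out range, leaving 4,500/36,000 of the credit: $2,840 × 4,500/36,000 = $355.
Small Business Credit: $231,000 is at or below the $234,300 threshold, so the full $9,990 applies.
Rural Housing Credit: $231,000 is at or above $208,500, so the credit is $0.
Total: $355 + $9,990 + $0 = $10,345.

$10,345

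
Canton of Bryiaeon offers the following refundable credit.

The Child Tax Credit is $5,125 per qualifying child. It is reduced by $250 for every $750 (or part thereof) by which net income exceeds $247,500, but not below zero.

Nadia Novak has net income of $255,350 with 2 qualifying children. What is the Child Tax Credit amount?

$7,500

Child Tax Credit: base = 2 × $5,125 = $10,250. income exceeds $247,500 by $7,850, which is 11 full-or-partial $750 increments; reduction = 11 × $250 = $2,750, leaving $7,500.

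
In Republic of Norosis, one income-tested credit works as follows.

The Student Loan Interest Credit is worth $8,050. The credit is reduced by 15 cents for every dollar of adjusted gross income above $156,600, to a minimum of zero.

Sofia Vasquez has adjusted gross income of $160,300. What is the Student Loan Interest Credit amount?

$7,495

Student Loan Interest Credit: 15% of the $3,700 excess over $156,600 is $555; credit = $8,050 − $555 = $7,495.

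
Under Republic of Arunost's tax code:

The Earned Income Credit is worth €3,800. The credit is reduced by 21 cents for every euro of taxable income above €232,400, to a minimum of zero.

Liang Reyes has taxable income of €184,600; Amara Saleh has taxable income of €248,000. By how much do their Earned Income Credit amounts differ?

€3,276

Liang (€184,600): Earned Income Credit: €184,600 is at or below the €232,400 threshold, so the full €3,800 applies.
Amara (€248,000): Earned Income Credit: 21% of the €15,600 excess over €232,400 is €3,276; credit = €3,800 − €3,276 = €524.
Difference: |€3,800 − €524| = €3,276.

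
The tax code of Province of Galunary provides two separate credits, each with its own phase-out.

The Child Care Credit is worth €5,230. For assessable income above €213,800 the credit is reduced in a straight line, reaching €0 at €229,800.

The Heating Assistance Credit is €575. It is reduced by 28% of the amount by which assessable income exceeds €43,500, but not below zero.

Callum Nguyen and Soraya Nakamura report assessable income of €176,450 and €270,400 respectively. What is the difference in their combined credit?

€5,230

Callum (€176,450): Child Care Credit: €176,450 is at or below the €213,800 threshold, so the full €5,230 applies. Heating Assistance Credit: 28% of the €132,950 excess over €43,500 is €37,226 ≥ base, so the credit is €0. total €5,230 + €0 = €5,230
Soraya (€270,400): Child Care Credit: €270,400 is at or above €229,800, so the credit is €0. Heating Assistance Credit: 28% of the €226,900 excess over €43,500 is €63,532 ≥ base, so the credit is €0. total €0 + €0 = €0
Difference: |€5,230 − €0| = €5,230.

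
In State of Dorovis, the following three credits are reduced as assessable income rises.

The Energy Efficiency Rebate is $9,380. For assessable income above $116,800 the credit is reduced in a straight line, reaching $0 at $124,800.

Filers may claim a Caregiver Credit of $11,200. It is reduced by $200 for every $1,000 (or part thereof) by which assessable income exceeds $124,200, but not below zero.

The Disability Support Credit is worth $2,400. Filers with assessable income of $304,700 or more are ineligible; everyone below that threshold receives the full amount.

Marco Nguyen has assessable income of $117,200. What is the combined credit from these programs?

$22,511

Energy Efficiency Rebate: $117,200 is $400 into a $8,000 phase-out range, leaving 7,600/8,000 of the credit: $9,380 × 7,600/8,000 = $8,911.
Caregiver Credit: $117,200 is at or below the $124,200 threshold, so the full $11,200 applies.
Disability Support Credit: $117,200 is below the $304,700 cutoff, so the full $2,400 applies.
Total: $8,911 + $11,200 + $2,400 = $22,511.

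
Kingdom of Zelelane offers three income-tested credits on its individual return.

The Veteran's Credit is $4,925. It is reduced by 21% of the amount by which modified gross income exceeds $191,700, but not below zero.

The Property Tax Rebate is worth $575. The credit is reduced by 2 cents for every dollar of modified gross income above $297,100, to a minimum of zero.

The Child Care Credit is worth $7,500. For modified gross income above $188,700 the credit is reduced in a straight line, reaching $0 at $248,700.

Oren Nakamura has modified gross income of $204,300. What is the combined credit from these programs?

$8,404

Veteran's Credit: 21% of the $12,600 excess over $191,700 is $2,646; credit = $4,925 − $2,646 = $2,279.
Property Tax Rebate: $204,300 is at or below the $297,100 threshold, so the full $575 applies.
Child Care Credit: $204,300 is $15,600 into a $60,000 phase-out range, leaving 44,400/60,000 of the credit: $7,500 × 44,400/60,000 = $5,550.
Total: $2,279 + $575 + $5,550 = $8,404.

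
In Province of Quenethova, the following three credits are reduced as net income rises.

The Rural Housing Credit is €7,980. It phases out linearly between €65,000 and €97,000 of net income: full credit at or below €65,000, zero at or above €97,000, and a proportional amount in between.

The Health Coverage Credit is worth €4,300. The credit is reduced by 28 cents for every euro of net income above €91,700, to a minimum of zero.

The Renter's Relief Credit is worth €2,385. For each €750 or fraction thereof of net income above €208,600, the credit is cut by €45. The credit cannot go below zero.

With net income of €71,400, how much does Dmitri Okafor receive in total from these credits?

Rural Housing Credit: €71,400 is €6,400 into a €32,000 phase-out range, leaving 25,600/32,000 of the credit: €7,980 × 25,600/32,000 = €6,384.
Health Coverage Credit: €71,400 is at or below the €91,700 threshold, so the full €4,300 applies.
Renter's Relief Credit: €71,400 is at or below the €208,600 threshold, so the full €2,385 applies.
Total: €6,384 + €4,300 + €2,385 = €13,069.

€13,069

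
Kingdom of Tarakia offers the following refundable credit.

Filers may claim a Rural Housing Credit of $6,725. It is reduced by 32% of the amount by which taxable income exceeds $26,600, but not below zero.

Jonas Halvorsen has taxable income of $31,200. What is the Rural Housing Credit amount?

Rural Housing Credit: 32% of the $4,600 excess over $26,600 is $1,472; credit = $6,725 − $1,472 = $5,253.

$5,253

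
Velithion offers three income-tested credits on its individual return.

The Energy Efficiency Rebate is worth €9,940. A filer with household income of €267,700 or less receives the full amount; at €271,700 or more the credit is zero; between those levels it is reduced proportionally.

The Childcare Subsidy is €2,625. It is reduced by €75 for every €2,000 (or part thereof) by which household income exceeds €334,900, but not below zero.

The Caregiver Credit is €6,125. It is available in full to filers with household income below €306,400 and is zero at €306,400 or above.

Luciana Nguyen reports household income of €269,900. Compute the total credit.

€13,223

Energy Efficiency Rebate: €269,900 is €2,200 into a €4,000 phase-out range, leaving 1,800/4,000 of the credit: €9,940 × 1,800/4,000 = €4,473.
Childcare Subsidy: €269,900 is at or below the €334,900 threshold, so the full €2,625 applies.
Caregiver Credit: €269,900 is below the €306,400 cutoff, so the full €6,125 applies.
Total: €4,473 + €2,625 + €6,125 = €13,223.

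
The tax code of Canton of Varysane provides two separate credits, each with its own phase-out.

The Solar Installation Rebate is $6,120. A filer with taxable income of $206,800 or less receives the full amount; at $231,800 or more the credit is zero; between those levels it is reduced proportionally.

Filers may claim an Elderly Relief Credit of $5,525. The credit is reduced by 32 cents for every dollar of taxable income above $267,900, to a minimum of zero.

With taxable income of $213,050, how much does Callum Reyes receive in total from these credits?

$10,115

Solar Installation Rebate: $213,050 is $6,250 into a $25,000 phase-out range, leaving 18,750/25,000 of the credit: $6,120 × 18,750/25,000 = $4,590.
Elderly Relief Credit: $213,050 is at or below the $267,900 threshold, so the full $5,525 applies.
Total: $4,590 + $5,525 = $10,115.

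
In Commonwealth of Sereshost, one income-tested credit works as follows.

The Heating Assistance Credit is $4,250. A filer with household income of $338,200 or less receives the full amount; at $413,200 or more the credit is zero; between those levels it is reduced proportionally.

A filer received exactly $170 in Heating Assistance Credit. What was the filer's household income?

$170 is 170/4,250 of the full $4,250, so 4,080/4,250 of the $75,000 range has been used: income = $338,200 + $75,000 × 4,080/4,250 = $410,200.

$410,200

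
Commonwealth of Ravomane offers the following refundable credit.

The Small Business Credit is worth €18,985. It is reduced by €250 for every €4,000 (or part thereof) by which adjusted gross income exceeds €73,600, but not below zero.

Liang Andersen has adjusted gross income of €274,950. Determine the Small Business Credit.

Small Business Credit: income exceeds €73,600 by €201,350, which is 51 full-or-partial €4,000 increments; reduction = 51 × €250 = €12,750, leaving €6,235.

€6,235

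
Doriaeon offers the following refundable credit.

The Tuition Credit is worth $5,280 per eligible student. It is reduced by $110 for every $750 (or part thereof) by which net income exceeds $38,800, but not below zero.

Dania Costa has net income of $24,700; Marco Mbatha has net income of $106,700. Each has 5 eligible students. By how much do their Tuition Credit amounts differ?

Dania ($24,700): Tuition Credit: base = 5 × $5,280 = $26,400. $24,700 is at or below the $38,800 threshold, so the full $26,400 applies.
Marco ($106,700): Tuition Credit: base = 5 × $5,280 = $26,400. income exceeds $38,800 by $67,900, which is 91 full-or-partial $750 increments; reduction = 91 × $110 = $10,010, leaving $16,390.
Difference: |$26,400 − $16,390| = $10,010.

$10,010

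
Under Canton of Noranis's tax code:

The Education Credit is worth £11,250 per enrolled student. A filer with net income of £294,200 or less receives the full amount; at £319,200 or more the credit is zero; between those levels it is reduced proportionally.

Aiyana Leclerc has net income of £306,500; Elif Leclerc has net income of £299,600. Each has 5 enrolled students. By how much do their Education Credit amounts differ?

£15,525

Aiyana (£306,500): Education Credit: base = 5 × £11,250 = £56,250. £306,500 is £12,300 into a £25,000 phase-out range, leaving 12,700/25,000 of the credit: £56,250 × 12,700/25,000 = £28,575.
Elif (£299,600): Education Credit: base = 5 × £11,250 = £56,250. £299,600 is £5,400 into a £25,000 phase-out range, leaving 19,600/25,000 of the credit: £56,250 × 19,600/25,000 = £44,100.
Difference: |£28,575 − £44,100| = £15,525.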